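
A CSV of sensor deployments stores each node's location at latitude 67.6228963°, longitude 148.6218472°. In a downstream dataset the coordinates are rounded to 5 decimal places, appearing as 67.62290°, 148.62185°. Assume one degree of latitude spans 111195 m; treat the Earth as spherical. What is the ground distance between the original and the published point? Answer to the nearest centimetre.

The latitude changed by -0.0000037° and the longitude by -0.0000028°.
N–S: -0.0000037° × 111195 m/° = -0.411422 m.
East–west at this latitude: -0.0000028° × 111195 × cos 67.6229° ≈ -0.0000028 × 42332 = -0.11853 m.
Combined displacement = (0.411422² + 0.11853²)^½ ≈ 0.428155 m.
That is 0.428155 m = 42.816 cm.

43 centimetres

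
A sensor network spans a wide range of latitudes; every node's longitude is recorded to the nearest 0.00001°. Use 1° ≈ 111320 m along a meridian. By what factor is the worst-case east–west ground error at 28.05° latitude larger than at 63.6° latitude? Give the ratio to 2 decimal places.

Rounding to 5 decimal places leaves the longitude within ±5e-06° of the true value.
At 28.05°: 5e-06° × 111320 × cos 28.05° = 5e-06 × 111320 × 0.8825 ≈ 0.49122 m.
Error at 63.6° = 5e-06° × 111320 × cos 63.6° ≈ 0.5566 × 0.4446 = 0.24748 m.
The ratio reduces to cos 28.05° / cos 63.6° = 0.8825/0.4446 ≈ 1.9849.

1.98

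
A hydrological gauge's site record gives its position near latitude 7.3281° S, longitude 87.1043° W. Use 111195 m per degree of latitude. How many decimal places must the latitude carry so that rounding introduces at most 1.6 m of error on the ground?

5

One degree of latitude covers 111195 m.
N decimal places → at most half a unit in the last place, 0.5 × 10⁻ᴺ° = 111195/2 × 10⁻ᴺ m.
Setting 55597.5 × 10⁻ᴺ ≤ 1.6 gives 10ᴺ ≥ 3.475e+04, i.e. N ≥ 4.54.
So 5 decimal places suffice (0.556 m); 4 would allow up to 5.56 m.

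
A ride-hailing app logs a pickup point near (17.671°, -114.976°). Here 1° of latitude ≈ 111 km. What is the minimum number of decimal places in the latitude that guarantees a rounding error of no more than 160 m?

One degree of latitude covers 111000 m.
With N decimal places the half-ulp bound is 0.5·10⁻ᴺ°, or 0.5·10⁻ᴺ × 111000 m on the ground.
Need 0.5 × 111000 × 10⁻ᴺ ≤ 160 → 10⁻ᴺ ≤ 2.883e-03, so N ≥ 2.54.
N = 2 would give 555 m (too coarse); N = 3 gives 55.5 m ≤ 160 m.

3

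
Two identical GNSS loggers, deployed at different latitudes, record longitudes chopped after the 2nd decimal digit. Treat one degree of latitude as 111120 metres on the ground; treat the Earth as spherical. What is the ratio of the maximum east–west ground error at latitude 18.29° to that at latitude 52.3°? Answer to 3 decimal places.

Truncating at 2 decimal places can drop up to a full unit in the last place, so the longitude may be off by as much as 0.01°.
At 18.29°: 0.01° × 111120 × cos 18.29° = 0.01 × 111120 × 0.9495 ≈ 1055.1 m.
At 52.3°: 0.01° × 111120 × cos 52.3° = 0.01 × 111120 × 0.6115 ≈ 679.53 m.
Ratio: 1055.1 / 679.53 = cos 18.29° / cos 52.3° ≈ 1.5526.

1.553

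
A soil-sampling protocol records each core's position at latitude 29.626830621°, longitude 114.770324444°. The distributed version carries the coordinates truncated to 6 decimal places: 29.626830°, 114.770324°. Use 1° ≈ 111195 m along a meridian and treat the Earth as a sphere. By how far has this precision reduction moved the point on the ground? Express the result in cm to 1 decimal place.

Δlat = 29.626830621 − 29.626830 = +0.000000621°; Δlon = 114.770324444 − 114.770324 = +0.000000444°.
North–south shift: 0.000000621 × 111195 = 0.0690521 m.
E–W at 29.6268°: 0.000000444° × 111195 × cos 29.6268° = 0.000000444 × 111195 × 0.8693 ≈ 0.042916 m.
Hypotenuse of the two orthogonal shifts: √(0.0690521² + 0.042916²) = 0.0813018 m.
That is 0.0813018 m = 8.1302 cm.

8.1 cm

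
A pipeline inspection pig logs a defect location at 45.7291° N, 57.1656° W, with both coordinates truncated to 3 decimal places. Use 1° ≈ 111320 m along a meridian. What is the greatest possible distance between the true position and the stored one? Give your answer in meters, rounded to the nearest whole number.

Truncating at 3 decimal places can drop up to a full unit in the last place, so each coordinate may be off by as much as 0.001°.
Latitude error → 0.001 × 111320 = 111.32 m along the meridian.
E–W at 45.7291°: 0.001° × 111320 × cos 45.7291° = 0.001 × 111320 × 0.6981 ≈ 77.7071 m.
Combining orthogonally: (111.32² + 77.7071²)^½ ≈ 135.759 m.

136 meters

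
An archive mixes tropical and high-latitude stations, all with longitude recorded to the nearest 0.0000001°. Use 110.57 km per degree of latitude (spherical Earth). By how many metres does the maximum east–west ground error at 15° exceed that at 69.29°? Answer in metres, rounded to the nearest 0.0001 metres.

Rounding to 7 decimal places leaves the longitude within ±5e-08° of the true value.
Error at 15° = 5e-08° × 110570 × cos 15° ≈ 0.0055285 × 0.9659 = 0.0053401 m.
At 69.29°: 5e-08° × 110570 × cos 69.29° = 5e-08 × 110570 × 0.3536 ≈ 0.0019551 m.
So the lower-latitude error exceeds the higher by 0.0053401 − 0.0019551 = 0.003385 m.

0.0034 metres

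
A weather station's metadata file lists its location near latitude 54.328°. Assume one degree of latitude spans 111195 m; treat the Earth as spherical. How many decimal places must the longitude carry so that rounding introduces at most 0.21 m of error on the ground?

6 decimal places

At 54.328° one degree of longitude covers 111195 × cos 54.328° ≈ 111195 × 0.5831 ≈ 64842.7 m.
Rounding to N decimal places gives at most 0.5 × 10⁻ᴺ degrees of error, i.e. 0.5 × 10⁻ᴺ × 64842.7 m.
Need 0.5 × 64842.7 × 10⁻ᴺ ≤ 0.21 → 10⁻ᴺ ≤ 6.477e-06, so N ≥ 5.19.
N = 5 would give 0.324 m (too coarse); N = 6 gives 0.0324 m ≤ 0.21 m.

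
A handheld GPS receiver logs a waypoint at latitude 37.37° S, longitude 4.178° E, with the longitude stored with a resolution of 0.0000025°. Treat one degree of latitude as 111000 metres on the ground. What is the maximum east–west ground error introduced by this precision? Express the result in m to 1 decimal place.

0.1 m

With a 0.0000025° grid the true value lies within half a step, ±0.0000025°/2 = ±1.25e-06°, of the stored one.
At latitude 37.37° a degree of longitude spans 111000 m × cos 37.37° = 111000 × 0.7947 ≈ 88215.3 m.
So at most 1.25e-06° × 88215.3 ≈ 0.110269 m east–west.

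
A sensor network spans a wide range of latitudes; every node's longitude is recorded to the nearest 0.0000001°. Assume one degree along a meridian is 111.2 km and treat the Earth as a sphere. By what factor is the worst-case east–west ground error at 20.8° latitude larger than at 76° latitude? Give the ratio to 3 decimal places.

Rounding to 7 decimal places leaves the longitude within ±5e-08° of the true value.
Error at 20.8° = 5e-08° × 111200 × cos 20.8° ≈ 0.00556 × 0.9348 = 0.0051976 m.
At 76°: 5e-08° × 111200 × cos 76° = 5e-08 × 111200 × 0.2419 ≈ 0.0013451 m.
The ratio reduces to cos 20.8° / cos 76° = 0.9348/0.2419 ≈ 3.8642.

3.864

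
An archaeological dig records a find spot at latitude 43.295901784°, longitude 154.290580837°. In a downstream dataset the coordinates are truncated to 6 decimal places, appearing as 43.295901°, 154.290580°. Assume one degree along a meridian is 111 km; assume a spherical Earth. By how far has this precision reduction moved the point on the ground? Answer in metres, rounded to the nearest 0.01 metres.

Δlat = 43.295901784 − 43.295901 = +0.000000784°; Δlon = 154.290580837 − 154.290580 = +0.000000837°.
N–S: 0.000000784° × 111000 m/° = 0.087024 m.
East–west at this latitude: 0.000000837° × 111000 × cos 43.2959° ≈ 0.000000837 × 80788.2 = 0.0676197 m.
Distance: √(0.087024² + 0.0676197²) ≈ 0.110207 m.

0.11 metres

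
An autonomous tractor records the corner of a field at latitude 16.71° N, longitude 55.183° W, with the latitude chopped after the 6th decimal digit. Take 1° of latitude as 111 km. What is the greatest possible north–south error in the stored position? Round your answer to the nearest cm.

Truncating at 6 decimal places can drop up to a full unit in the last place, so the latitude may be off by as much as 1e-06°.
Along the meridian that is 1e-06° × 111000 m/° = 0.111 m.
That is 0.111 m = 11.1 cm.

11 cm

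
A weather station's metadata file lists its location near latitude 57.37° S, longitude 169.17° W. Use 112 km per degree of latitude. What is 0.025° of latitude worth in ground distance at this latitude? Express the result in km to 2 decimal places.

2.80 km

Along a meridian 0.025° is 0.025 × 112000 = 2800 m.
That is 2800 m = 2.8 km.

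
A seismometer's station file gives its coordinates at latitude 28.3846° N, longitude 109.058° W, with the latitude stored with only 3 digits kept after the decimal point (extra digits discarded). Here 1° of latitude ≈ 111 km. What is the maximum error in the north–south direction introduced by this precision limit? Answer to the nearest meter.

111 meters

Truncating at 3 decimal places can drop up to a full unit in the last place, so the latitude may be off by as much as 0.001°.
Along the meridian that is 0.001° × 111000 m/° = 111 m.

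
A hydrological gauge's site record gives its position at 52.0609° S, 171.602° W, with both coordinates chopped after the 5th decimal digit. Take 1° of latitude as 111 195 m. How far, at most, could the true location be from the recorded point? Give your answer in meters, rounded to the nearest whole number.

Truncating at 5 decimal places can drop up to a full unit in the last place, so each coordinate may be off by as much as 1e-05°.
Latitude error → 1e-05 × 111195 = 1.11195 m along the meridian.
Longitude error → 1e-05 × 111195 × cos 52.0609° = 1e-05 × 111195 × 0.6148 ≈ 0.683653 m.
The two errors are perpendicular, so the maximum displacement is √(1.11195² + 0.683653²) ≈ 1.3053 m.

1 meters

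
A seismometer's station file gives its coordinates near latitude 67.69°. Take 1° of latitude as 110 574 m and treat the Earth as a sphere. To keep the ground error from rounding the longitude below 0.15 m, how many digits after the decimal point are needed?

6 decimal places

At 67.69° one degree of longitude covers 110574 × cos 67.69° ≈ 110574 × 0.3796 ≈ 41975.8 m.
With N decimal places the half-ulp bound is 0.5·10⁻ᴺ°, or 0.5·10⁻ᴺ × 41975.8 m on the ground.
Setting 20987.9 × 10⁻ᴺ ≤ 0.15 gives 10ᴺ ≥ 1.399e+05, i.e. N ≥ 5.15.
So 6 decimal places suffice (0.021 m); 5 would allow up to 0.21 m.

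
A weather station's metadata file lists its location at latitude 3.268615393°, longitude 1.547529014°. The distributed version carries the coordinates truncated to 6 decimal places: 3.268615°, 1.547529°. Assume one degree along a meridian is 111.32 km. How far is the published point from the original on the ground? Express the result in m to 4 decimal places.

The latitude changed by +0.000000393° and the longitude by +0.000000014°.
North–south shift: 0.000000393 × 111320 = 0.0437488 m.
E–W at 3.26862°: 0.000000014° × 111320 × cos 3.26862° = 0.000000014 × 111320 × 0.9984 ≈ 0.00155594 m.
Combined displacement = (0.0437488² + 0.00155594²)^½ ≈ 0.0437764 m.

0.0438 m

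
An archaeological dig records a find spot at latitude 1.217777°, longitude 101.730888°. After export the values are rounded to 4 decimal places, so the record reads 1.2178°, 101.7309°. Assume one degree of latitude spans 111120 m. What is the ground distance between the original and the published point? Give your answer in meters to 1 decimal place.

2.9 meters

Δlat = 1.217777 − 1.2178 = -0.000023°; Δlon = 101.730888 − 101.7309 = -0.000012°.
North–south shift: -0.000023 × 111120 = -2.55576 m.
East–west at this latitude: -0.000012° × 111120 × cos 1.2178° ≈ -0.000012 × 111095 = -1.33314 m.
Combined displacement = (2.55576² + 1.33314²)^½ ≈ 2.88256 m.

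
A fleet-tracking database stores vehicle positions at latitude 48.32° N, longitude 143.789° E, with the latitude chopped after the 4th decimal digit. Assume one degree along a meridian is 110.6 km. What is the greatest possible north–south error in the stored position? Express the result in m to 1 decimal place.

11.1 m

Truncating at 4 decimal places can drop up to a full unit in the last place, so the latitude may be off by as much as 0.0001°.
Along the meridian that is 0.0001° × 110600 m/° = 11.06 m.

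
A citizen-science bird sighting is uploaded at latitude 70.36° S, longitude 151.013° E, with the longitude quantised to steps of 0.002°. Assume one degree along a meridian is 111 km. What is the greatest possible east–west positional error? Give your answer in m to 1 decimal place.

37.3 m

With a 0.002° grid the true value lies within half a step, ±0.002°/2 = ±0.001°, of the stored one.
Parallels shrink by cos φ, so at 70.36° a degree of longitude is 111000 × 0.3361 ≈ 37308.1 m.
Maximum E–W displacement: 0.001 × 37308.1 = 37.3081 m.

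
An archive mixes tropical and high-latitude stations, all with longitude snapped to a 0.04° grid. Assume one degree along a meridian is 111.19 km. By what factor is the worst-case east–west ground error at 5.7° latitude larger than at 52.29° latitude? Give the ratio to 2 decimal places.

With a 0.04° grid the true value lies within half a step, ±0.04°/2 = ±0.02°, of the stored one.
At 5.7°: 0.02° × 111190 × cos 5.7° = 0.02 × 111190 × 0.9951 ≈ 2212.8 m.
Error at 52.29° = 0.02° × 111190 × cos 52.29° ≈ 2223.8 × 0.6117 = 1360.2 m.
The ratio reduces to cos 5.7° / cos 52.29° = 0.9951/0.6117 ≈ 1.6268.

1.63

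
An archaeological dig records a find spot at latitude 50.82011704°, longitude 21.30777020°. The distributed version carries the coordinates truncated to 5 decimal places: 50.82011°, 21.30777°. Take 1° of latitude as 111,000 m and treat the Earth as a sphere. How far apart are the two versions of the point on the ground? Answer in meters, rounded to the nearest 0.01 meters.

0.78 meters

The latitude changed by +0.00000704° and the longitude by +0.00000020°.
North–south shift: 0.00000704 × 111000 = 0.78144 m.
E–W at 50.8201°: 0.00000020° × 111000 × cos 50.8201° = 0.00000020 × 111000 × 0.6318 ≈ 0.014025 m.
Hypotenuse of the two orthogonal shifts: √(0.78144² + 0.014025²) = 0.781566 m.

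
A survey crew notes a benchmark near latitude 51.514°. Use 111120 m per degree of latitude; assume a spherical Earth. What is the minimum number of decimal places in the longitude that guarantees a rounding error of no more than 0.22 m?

At 51.514° one degree of longitude covers 111120 × cos 51.514° ≈ 111120 × 0.6223 ≈ 69152.6 m.
Rounding to N decimal places gives at most 0.5 × 10⁻ᴺ degrees of error, i.e. 0.5 × 10⁻ᴺ × 69152.6 m.
Setting 34576.3 × 10⁻ᴺ ≤ 0.22 gives 10ᴺ ≥ 1.572e+05, i.e. N ≥ 5.20.
N = 5 would give 0.346 m (too coarse); N = 6 gives 0.0346 m ≤ 0.22 m.

6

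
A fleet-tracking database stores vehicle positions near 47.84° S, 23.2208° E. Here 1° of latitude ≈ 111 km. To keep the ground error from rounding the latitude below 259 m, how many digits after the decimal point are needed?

One degree of latitude covers 111000 m.
With N decimal places the half-ulp bound is 0.5·10⁻ᴺ°, or 0.5·10⁻ᴺ × 111000 m on the ground.
Need 0.5 × 111000 × 10⁻ᴺ ≤ 259 → 10⁻ᴺ ≤ 4.667e-03, so N ≥ 2.33.
N = 2 would give 555 m (too coarse); N = 3 gives 55.5 m ≤ 259 m.

3 decimal places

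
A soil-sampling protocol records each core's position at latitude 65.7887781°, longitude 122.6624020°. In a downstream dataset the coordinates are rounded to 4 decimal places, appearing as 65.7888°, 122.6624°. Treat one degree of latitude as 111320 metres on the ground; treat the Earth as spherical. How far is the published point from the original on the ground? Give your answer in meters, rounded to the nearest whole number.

2 meters

Δlat = 65.7887781 − 65.7888 = -0.0000219°; Δlon = 122.6624020 − 122.6624 = +0.0000020°.
North–south shift: -0.0000219 × 111320 = -2.43791 m.
E–W at 65.7888°: 0.0000020° × 111320 × cos 65.7888° = 0.0000020 × 111320 × 0.4101 ≈ 0.091305 m.
Combined displacement = (2.43791² + 0.091305²)^½ ≈ 2.43962 m.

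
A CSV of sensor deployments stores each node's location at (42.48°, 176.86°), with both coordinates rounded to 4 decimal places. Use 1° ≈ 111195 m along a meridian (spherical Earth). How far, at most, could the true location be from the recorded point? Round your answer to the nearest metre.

7 metres

Rounding to 4 decimal places leaves each coordinate within ±5e-05° of the true value.
Latitude error → 5e-05 × 111195 = 5.55975 m along the meridian.
Longitude error → 5e-05 × 111195 × cos 42.48° = 5e-05 × 111195 × 0.7375 ≈ 4.10039 m.
Combining orthogonally: (5.55975² + 4.10039²)^½ ≈ 6.90826 m.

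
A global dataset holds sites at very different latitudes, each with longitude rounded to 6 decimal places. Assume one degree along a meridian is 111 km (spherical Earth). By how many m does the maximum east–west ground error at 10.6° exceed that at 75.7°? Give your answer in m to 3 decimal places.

Rounding to 6 decimal places leaves the longitude within ±5e-07° of the true value.
Error at 10.6° = 5e-07° × 111000 × cos 10.6° ≈ 0.0555 × 0.9829 = 0.054553 m.
At 75.7°: 5e-07° × 111000 × cos 75.7° = 5e-07 × 111000 × 0.2470 ≈ 0.013708 m.
So the lower-latitude error exceeds the higher by 0.054553 − 0.013708 = 0.040844 m.

0.041 m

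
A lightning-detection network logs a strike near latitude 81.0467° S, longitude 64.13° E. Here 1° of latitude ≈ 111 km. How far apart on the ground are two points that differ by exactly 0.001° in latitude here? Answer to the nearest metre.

0.001° × 111000 m/° = 111 m.

111 metres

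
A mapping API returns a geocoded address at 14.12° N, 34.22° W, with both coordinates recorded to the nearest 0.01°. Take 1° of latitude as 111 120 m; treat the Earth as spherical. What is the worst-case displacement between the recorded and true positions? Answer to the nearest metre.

Rounding to 2 decimal places leaves each coordinate within ±0.005° of the true value.
N–S: 0.005° × 111120 m/° = 555.6 m.
East–west component at 14.12°: 0.005° × 111120 × cos 14.12° ≈ 0.005 × 107763 ≈ 538.814 m.
Combining orthogonally: (555.6² + 538.814²)^½ ≈ 773.958 m.

774 metres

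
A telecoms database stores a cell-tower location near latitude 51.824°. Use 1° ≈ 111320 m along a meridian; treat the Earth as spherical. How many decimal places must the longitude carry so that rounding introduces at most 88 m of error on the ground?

At 51.824° one degree of longitude covers 111320 × cos 51.824° ≈ 111320 × 0.6181 ≈ 68804.6 m.
N decimal places → at most half a unit in the last place, 0.5 × 10⁻ᴺ° = 68804.6/2 × 10⁻ᴺ m.
Setting 34402.3 × 10⁻ᴺ ≤ 88 gives 10ᴺ ≥ 390.9, i.e. N ≥ 2.59.
At 2 places the error can reach 344 m, but 3 places keeps it to 34.4 m.

3 decimal places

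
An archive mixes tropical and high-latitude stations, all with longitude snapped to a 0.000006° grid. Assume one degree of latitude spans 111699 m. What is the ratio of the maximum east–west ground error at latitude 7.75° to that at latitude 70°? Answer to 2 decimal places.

With a 0.000006° grid the true value lies within half a step, ±0.000006°/2 = ±3e-06°, of the stored one.
Error at 7.75° = 3e-06° × 111699 × cos 7.75° ≈ 0.3351 × 0.9909 = 0.33204 m.
At 70°: 3e-06° × 111699 × cos 70° = 3e-06 × 111699 × 0.3420 ≈ 0.11461 m.
Ratio: 0.33204 / 0.11461 = cos 7.75° / cos 70° ≈ 2.8971.

2.90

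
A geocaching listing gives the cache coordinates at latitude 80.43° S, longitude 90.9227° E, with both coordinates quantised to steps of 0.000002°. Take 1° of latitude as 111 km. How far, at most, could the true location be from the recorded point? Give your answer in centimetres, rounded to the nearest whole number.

11 centimetres

With a 0.000002° grid the true value lies within half a step, ±0.000002°/2 = ±1e-06°, of the stored one.
Latitude error → 1e-06 × 111000 = 0.111 m along the meridian.
East–west component at 80.43°: 1e-06° × 111000 × cos 80.43° ≈ 1e-06 × 18454 ≈ 0.018454 m.
Combining orthogonally: (0.111² + 0.018454²)^½ ≈ 0.112524 m.
That is 0.112524 m = 11.252 cm.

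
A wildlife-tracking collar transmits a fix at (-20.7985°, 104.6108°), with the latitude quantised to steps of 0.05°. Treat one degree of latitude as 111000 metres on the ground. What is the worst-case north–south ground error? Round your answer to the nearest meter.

With a 0.05° grid the true value lies within half a step, ±0.05°/2 = ±0.025°, of the stored one.
So the N–S error is at most 0.025 × 111000 = 2775 m.

2775 meters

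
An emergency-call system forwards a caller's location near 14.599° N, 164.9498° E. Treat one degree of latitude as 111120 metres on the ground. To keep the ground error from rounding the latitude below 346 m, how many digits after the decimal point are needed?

One degree of latitude covers 111120 m.
Rounding to N decimal places gives at most 0.5 × 10⁻ᴺ degrees of error, i.e. 0.5 × 10⁻ᴺ × 111120 m.
Setting 55560 × 10⁻ᴺ ≤ 346 gives 10ᴺ ≥ 160.6, i.e. N ≥ 2.21.
At 2 places the error can reach 556 m, but 3 places keeps it to 55.6 m.

3 decimal places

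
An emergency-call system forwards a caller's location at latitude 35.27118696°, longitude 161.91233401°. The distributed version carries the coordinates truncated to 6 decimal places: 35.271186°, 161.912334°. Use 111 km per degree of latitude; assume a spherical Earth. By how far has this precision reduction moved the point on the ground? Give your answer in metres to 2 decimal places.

The latitude changed by +0.00000096° and the longitude by +0.00000001°.
N–S: 0.00000096° × 111000 m/° = 0.10656 m.
East–west at this latitude: 0.00000001° × 111000 × cos 35.2712° ≈ 0.00000001 × 90623.5 = 0.000906236 m.
Hypotenuse of the two orthogonal shifts: √(0.10656² + 0.000906236²) = 0.106564 m.

0.11 metres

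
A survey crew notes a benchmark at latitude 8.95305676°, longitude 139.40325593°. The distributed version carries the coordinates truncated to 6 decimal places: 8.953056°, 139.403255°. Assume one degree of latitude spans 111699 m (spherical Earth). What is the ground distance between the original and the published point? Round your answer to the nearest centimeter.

The latitude changed by +0.00000076° and the longitude by +0.00000093°.
N–S: 0.00000076° × 111699 m/° = 0.0848912 m.
E–W at 8.95306°: 0.00000093° × 111699 × cos 8.95306° = 0.00000093 × 111699 × 0.9878 ≈ 0.102614 m.
Hypotenuse of the two orthogonal shifts: √(0.0848912² + 0.102614²) = 0.133177 m.
That is 0.133177 m = 13.318 cm.

13 centimeters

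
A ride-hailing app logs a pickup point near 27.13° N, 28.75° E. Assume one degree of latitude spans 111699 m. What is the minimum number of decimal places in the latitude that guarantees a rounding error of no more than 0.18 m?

One degree of latitude covers 111699 m.
N decimal places → at most half a unit in the last place, 0.5 × 10⁻ᴺ° = 111699/2 × 10⁻ᴺ m.
Setting 55849.5 × 10⁻ᴺ ≤ 0.18 gives 10ᴺ ≥ 3.103e+05, i.e. N ≥ 5.49.
At 5 places the error can reach 0.558 m, but 6 places keeps it to 0.0558 m.

6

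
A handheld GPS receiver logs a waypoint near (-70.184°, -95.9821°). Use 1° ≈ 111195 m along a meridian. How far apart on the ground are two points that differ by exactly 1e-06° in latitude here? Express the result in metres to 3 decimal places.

Along a meridian 1e-06° is 1e-06 × 111195 = 0.111195 m.

0.111 metres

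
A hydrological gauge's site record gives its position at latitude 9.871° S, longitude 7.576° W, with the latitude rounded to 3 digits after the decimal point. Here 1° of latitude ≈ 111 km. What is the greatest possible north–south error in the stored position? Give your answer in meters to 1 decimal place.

Rounding to 3 decimal places leaves the latitude within ±0.0005° of the true value.
North–south distance: 0.0005° × 111000 m/° = 55.5 m.

55.5 meters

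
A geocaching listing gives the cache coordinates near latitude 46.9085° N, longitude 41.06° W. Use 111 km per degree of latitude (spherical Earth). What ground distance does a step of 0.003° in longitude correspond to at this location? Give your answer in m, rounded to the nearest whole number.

0.003° of longitude at 46.9085° is 0.003 × 111000 × cos 46.9085° ≈ 0.003 × 75831.4 = 227.494 m.

227 m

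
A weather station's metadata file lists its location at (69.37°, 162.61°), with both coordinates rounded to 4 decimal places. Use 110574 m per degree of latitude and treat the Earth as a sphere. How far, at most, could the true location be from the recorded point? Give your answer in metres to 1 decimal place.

Rounding to 4 decimal places leaves each coordinate within ±5e-05° of the true value.
N–S: 5e-05° × 110574 m/° = 5.5287 m.
E–W at 69.37°: 5e-05° × 110574 × cos 69.37° = 5e-05 × 110574 × 0.3523 ≈ 1.94794 m.
The two errors are perpendicular, so the maximum displacement is √(5.5287² + 1.94794²) ≈ 5.86182 m.

5.9 metres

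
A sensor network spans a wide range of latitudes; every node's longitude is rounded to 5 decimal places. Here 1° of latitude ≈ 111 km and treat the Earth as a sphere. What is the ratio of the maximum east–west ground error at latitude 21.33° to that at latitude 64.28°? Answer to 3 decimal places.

2.146

Rounding to 5 decimal places leaves the longitude within ±5e-06° of the true value.
At 21.33°: 5e-06° × 111000 × cos 21.33° = 5e-06 × 111000 × 0.9315 ≈ 0.51698 m.
At 64.28°: 5e-06° × 111000 × cos 64.28° = 5e-06 × 111000 × 0.4340 ≈ 0.24086 m.
The ratio reduces to cos 21.33° / cos 64.28° = 0.9315/0.4340 ≈ 2.1464.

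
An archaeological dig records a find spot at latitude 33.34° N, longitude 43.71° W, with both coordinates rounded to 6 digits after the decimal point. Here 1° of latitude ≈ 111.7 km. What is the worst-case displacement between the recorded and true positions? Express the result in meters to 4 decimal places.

Rounding to 6 decimal places leaves each coordinate within ±5e-07° of the true value.
N–S: 5e-07° × 111700 m/° = 0.05585 m.
East–west component at 33.34°: 5e-07° × 111700 × cos 33.34° ≈ 5e-07 × 93316.8 ≈ 0.0466584 m.
The two errors are perpendicular, so the maximum displacement is √(0.05585² + 0.0466584²) ≈ 0.0727752 m.

0.0728 meters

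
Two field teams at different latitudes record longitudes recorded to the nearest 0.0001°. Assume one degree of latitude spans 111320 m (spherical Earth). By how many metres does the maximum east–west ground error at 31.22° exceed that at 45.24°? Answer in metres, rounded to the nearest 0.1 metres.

0.8 metres

Rounding to 4 decimal places leaves the longitude within ±5e-05° of the true value.
Error at 31.22° = 5e-05° × 111320 × cos 31.22° ≈ 5.566 × 0.8552 = 4.76 m.
At 45.24°: 5e-05° × 111320 × cos 45.24° = 5e-05 × 111320 × 0.7041 ≈ 3.9192 m.
So the lower-latitude error exceeds the higher by 4.76 − 3.9192 = 0.84071 m.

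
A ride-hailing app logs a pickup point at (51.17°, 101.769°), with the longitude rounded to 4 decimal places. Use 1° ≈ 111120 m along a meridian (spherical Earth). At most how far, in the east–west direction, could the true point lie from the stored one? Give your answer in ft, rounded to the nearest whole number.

11 ft

Rounding to 4 decimal places leaves the longitude within ±5e-05° of the true value.
At latitude 51.17° a degree of longitude spans 111120 m × cos 51.17° = 111120 × 0.6270 ≈ 69673.5 m.
Maximum E–W displacement: 5e-05 × 69673.5 = 3.48368 m.
In feet: 3.48368 m ÷ 0.3048 ≈ 11.429 ft.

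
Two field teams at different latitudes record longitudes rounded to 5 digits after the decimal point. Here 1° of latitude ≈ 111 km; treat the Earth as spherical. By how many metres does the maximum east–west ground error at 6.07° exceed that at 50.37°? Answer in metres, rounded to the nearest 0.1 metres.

Rounding to 5 decimal places leaves the longitude within ±5e-06° of the true value.
At 6.07°: 5e-06° × 111000 × cos 6.07° = 5e-06 × 111000 × 0.9944 ≈ 0.55189 m.
Error at 50.37° = 5e-06° × 111000 × cos 50.37° ≈ 0.555 × 0.6378 = 0.35399 m.
Difference: 0.55189 − 0.35399 = 0.19789 m.

0.2 metres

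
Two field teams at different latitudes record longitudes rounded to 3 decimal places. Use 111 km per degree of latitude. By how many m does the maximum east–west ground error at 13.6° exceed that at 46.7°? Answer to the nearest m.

Rounding to 3 decimal places leaves the longitude within ±0.0005° of the true value.
At 13.6°: 0.0005° × 111000 × cos 13.6° = 0.0005 × 111000 × 0.9720 ≈ 53.944 m.
Error at 46.7° = 0.0005° × 111000 × cos 46.7° ≈ 55.5 × 0.6858 = 38.063 m.
Difference: 53.944 − 38.063 = 15.881 m.

16 m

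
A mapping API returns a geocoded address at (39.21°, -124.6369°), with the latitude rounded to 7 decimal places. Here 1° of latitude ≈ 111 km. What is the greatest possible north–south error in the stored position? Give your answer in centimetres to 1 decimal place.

0.6 centimetres

Rounding to 7 decimal places leaves the latitude within ±5e-08° of the true value.
North–south distance: 5e-08° × 111000 m/° = 0.00555 m.
That is 0.00555 m = 0.555 cm.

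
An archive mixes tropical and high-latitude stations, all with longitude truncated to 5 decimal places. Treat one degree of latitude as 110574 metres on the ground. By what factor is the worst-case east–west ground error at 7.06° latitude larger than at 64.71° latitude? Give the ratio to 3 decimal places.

2.323

Truncating at 5 decimal places can drop up to a full unit in the last place, so the longitude may be off by as much as 1e-05°.
Error at 7.06° = 1e-05° × 110574 × cos 7.06° ≈ 1.1057 × 0.9924 = 1.0974 m.
Error at 64.71° = 1e-05° × 110574 × cos 64.71° ≈ 1.1057 × 0.4272 = 0.47237 m.
The ratio reduces to cos 7.06° / cos 64.71° = 0.9924/0.4272 ≈ 2.3231.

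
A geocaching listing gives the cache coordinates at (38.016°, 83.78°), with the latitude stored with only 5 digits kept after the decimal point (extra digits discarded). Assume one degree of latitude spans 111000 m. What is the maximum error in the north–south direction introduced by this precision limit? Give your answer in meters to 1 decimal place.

1.1 meters

Truncating at 5 decimal places can drop up to a full unit in the last place, so the latitude may be off by as much as 1e-05°.
Along the meridian that is 1e-05° × 111000 m/° = 1.11 m.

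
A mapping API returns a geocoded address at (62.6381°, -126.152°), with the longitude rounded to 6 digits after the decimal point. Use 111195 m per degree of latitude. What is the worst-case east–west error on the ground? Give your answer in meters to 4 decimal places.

Rounding to 6 decimal places leaves the longitude within ±5e-07° of the true value.
One degree of longitude at 62.6381° is 111195 × cos 62.6381° ≈ 111195 × 0.4596 = 51106.3 m.
So at most 5e-07° × 51106.3 ≈ 0.0255531 m east–west.

0.0256 meters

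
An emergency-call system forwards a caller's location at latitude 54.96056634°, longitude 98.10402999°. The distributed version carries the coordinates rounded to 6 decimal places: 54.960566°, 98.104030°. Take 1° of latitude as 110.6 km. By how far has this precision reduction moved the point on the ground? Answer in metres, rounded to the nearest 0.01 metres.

The latitude changed by +0.00000034° and the longitude by -0.00000001°.
North–south shift: 0.00000034 × 110600 = 0.037604 m.
East–west at this latitude: -0.00000001° × 110600 × cos 54.9606° ≈ -0.00000001 × 63499.9 = -0.000634999 m.
Distance: √(0.037604² + 0.000634999²) ≈ 0.0376094 m.

0.04 metres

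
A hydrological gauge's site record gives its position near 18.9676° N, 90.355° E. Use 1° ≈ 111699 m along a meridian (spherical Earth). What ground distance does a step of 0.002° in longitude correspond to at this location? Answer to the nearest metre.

211 metres

One degree of longitude here spans 111699 × cos 18.9676° = 111699 × 0.9457 ≈ 105634 m; 0.002° of that is 211.268 m.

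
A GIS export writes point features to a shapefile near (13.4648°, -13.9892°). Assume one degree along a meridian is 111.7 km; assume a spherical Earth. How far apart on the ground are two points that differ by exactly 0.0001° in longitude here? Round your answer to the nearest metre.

11 metres

0.0001° of longitude at 13.4648° is 0.0001 × 111700 × cos 13.4648° ≈ 0.0001 × 108630 = 10.863 m.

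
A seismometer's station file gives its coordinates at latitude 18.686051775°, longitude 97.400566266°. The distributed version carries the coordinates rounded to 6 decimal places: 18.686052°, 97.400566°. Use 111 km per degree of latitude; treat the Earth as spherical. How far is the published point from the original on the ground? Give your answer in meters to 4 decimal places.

0.0375 meters

Δlat = 18.686051775 − 18.686052 = -0.000000225°; Δlon = 97.400566266 − 97.400566 = +0.000000266°.
North–south shift: -0.000000225 × 111000 = -0.024975 m.
E–W at 18.6861°: 0.000000266° × 111000 × cos 18.6861° = 0.000000266 × 111000 × 0.9473 ≈ 0.0279696 m.
Distance: √(0.024975² + 0.0279696²) ≈ 0.0374973 m.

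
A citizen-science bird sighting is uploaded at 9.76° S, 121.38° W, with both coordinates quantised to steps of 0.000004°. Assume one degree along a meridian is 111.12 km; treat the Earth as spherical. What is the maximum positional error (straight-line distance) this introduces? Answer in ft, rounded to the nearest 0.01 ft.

With a 0.000004° grid the true value lies within half a step, ±0.000004°/2 = ±2e-06°, of the stored one.
North–south component: 2e-06° × 111120 = 0.22224 m.
East–west component at 9.76°: 2e-06° × 111120 × cos 9.76° ≈ 2e-06 × 109512 ≈ 0.219023 m.
Combining orthogonally: (0.22224² + 0.219023²)^½ ≈ 0.312029 m.
In feet: 0.312029 m ÷ 0.3048 ≈ 1.0237 ft.

1.02 ft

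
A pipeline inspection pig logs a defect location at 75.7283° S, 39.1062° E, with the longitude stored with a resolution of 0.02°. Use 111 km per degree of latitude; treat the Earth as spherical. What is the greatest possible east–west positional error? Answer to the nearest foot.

With a 0.02° grid the true value lies within half a step, ±0.02°/2 = ±0.01°, of the stored one.
At latitude 75.7283° a degree of longitude spans 111000 m × cos 75.7283° = 111000 × 0.2465 ≈ 27363.8 m.
East–west error: 0.01° × 27363.8 m/° ≈ 273.638 m.
In feet: 273.638 m ÷ 0.3048 ≈ 897.76 ft.

898 feet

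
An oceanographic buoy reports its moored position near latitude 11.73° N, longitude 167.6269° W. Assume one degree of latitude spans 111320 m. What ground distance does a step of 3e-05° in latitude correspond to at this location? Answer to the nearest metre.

Along a meridian 3e-05° is 3e-05 × 111320 = 3.3396 m.

3 metres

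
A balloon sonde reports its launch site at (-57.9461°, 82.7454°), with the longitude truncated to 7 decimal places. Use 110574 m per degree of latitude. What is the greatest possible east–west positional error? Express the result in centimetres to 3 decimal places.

Truncating at 7 decimal places can drop up to a full unit in the last place, so the longitude may be off by as much as 1e-07°.
Parallels shrink by cos φ, so at 57.9461° a degree of longitude is 110574 × 0.5307 ≈ 58683.5 m.
Maximum E–W displacement: 1e-07 × 58683.5 = 0.00586835 m.
That is 0.00586835 m = 0.58683 cm.

0.587 centimetres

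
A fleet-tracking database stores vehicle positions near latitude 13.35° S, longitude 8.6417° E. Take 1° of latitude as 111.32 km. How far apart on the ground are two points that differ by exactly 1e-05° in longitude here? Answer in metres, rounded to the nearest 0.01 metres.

1.08 metres

At 13.35° a degree of longitude is 111320 × cos 13.35° ≈ 108312 m, so 1e-05° corresponds to 1.08312 m.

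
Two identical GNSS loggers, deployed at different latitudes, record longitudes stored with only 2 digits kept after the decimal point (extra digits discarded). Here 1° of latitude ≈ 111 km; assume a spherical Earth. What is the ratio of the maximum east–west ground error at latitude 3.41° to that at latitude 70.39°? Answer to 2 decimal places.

Truncating at 2 decimal places can drop up to a full unit in the last place, so the longitude may be off by as much as 0.01°.
At 3.41°: 0.01° × 111000 × cos 3.41° = 0.01 × 111000 × 0.9982 ≈ 1108 m.
Error at 70.39° = 0.01° × 111000 × cos 70.39° ≈ 1110 × 0.3356 = 372.53 m.
Ratio: 1108 / 372.53 = cos 3.41° / cos 70.39° ≈ 2.9743.

2.97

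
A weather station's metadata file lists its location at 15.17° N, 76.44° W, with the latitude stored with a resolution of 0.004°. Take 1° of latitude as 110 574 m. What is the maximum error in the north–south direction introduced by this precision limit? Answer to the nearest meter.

With a 0.004° grid the true value lies within half a step, ±0.004°/2 = ±0.002°, of the stored one.
North–south distance: 0.002° × 110574 m/° = 221.148 m.

221 meters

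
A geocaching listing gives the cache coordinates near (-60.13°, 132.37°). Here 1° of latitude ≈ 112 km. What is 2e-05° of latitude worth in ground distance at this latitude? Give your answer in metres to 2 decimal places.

2.24 metres

Along a meridian 2e-05° is 2e-05 × 112000 = 2.24 m.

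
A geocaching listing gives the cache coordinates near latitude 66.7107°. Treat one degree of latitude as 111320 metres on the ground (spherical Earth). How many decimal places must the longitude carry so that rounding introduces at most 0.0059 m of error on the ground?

At 66.7107° one degree of longitude covers 111320 × cos 66.7107° ≈ 111320 × 0.3954 ≈ 44013 m.
With N decimal places the half-ulp bound is 0.5·10⁻ᴺ°, or 0.5·10⁻ᴺ × 44013 m on the ground.
Setting 22006.5 × 10⁻ᴺ ≤ 0.0059 gives 10ᴺ ≥ 3.73e+06, i.e. N ≥ 6.57.
At 6 places the error can reach 0.022 m, but 7 places keeps it to 0.0022 m.

7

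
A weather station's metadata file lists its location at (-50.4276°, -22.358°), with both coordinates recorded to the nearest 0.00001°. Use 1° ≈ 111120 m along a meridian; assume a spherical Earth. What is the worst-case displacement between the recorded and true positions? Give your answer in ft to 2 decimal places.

Rounding to 5 decimal places leaves each coordinate within ±5e-06° of the true value.
N–S: 5e-06° × 111120 m/° = 0.5556 m.
East–west component at 50.4276°: 5e-06° × 111120 × cos 50.4276° ≈ 5e-06 × 70789.3 ≈ 0.353947 m.
Combining orthogonally: (0.5556² + 0.353947²)^½ ≈ 0.658764 m.
In feet: 0.658764 m ÷ 0.3048 ≈ 2.1613 ft.

2.16 ft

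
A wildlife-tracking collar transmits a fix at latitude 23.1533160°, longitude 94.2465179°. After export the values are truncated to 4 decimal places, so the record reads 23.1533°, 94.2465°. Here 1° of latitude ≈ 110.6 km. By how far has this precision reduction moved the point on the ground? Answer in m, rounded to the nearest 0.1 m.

The latitude changed by +0.0000160° and the longitude by +0.0000179°.
N–S: 0.0000160° × 110600 m/° = 1.7696 m.
E–W at 23.1533°: 0.0000179° × 110600 × cos 23.1533° = 0.0000179 × 110600 × 0.9195 ≈ 1.82028 m.
Distance: √(1.7696² + 1.82028²) ≈ 2.53868 m.

2.5 m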